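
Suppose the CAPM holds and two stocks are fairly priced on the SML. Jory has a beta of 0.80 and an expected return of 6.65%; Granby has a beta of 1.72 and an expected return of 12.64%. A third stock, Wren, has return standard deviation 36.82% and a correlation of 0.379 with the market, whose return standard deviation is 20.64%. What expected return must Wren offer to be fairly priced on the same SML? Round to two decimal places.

MRP = (12.64% − 6.65%) / (1.72 − 0.80) = 6.5109%
R_f = 6.65% − 0.80 × 6.5109% = 1.4413%
β_Wren = ρ·σ_i/σ_m = 0.379 × 36.82 / 20.64 = 0.6761
E(R_Wren) = R_f + β × MRP = 1.4413% + 0.6761 × 6.5109% = 5.84%

5.84%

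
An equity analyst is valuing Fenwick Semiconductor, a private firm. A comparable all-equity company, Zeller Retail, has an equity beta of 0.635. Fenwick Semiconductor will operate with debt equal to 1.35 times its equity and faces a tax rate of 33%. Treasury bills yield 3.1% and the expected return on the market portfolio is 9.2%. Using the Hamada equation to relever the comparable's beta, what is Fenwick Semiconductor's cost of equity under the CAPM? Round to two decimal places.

β_L = β_U × [1 + (1 − t)(D/E)] = 0.635 × [1 + (1 − 0.33) × 1.35]
    = 0.635 × [1 + 0.67 × 1.35] = 0.635 × 1.9045 = 1.2094
MRP = 9.2% − 3.1% = 6.10%
E(R) = R_f + β_L × MRP = 3.1% + 1.2094 × 6.1% = 10.48%

10.48%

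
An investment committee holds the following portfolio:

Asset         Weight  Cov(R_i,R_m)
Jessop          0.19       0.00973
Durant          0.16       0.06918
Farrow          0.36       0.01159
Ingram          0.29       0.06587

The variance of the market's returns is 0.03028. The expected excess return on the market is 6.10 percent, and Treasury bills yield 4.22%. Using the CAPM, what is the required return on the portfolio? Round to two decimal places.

β_Jessop = 0.00973 / 0.03028 = 0.3213
β_Durant = 0.06918 / 0.03028 = 2.2847
β_Farrow = 0.01159 / 0.03028 = 0.3828
β_Ingram = 0.06587 / 0.03028 = 2.1754
β_P = Σ w_i β_i = 0.19×0.3213 + 0.16×2.2847 + 0.36×0.3828 + 0.29×2.1754 = 1.1953
E(R_P) = R_f + β_P × MRP = 4.22% + 1.1953 × 6.10% = 11.51%

11.51%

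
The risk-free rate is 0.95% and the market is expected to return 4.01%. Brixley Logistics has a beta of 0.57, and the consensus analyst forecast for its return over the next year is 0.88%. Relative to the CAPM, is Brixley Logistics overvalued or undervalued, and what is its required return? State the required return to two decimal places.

Overvalued; required return 2.69%

MRP = 4.01% − 0.95% = 3.06%
Required return = R_f + β·MRP = 0.95% + 0.57 × 3.06% = 2.69%
Forecast 0.88% < required 2.69% → the stock plots below the SML → overvalued.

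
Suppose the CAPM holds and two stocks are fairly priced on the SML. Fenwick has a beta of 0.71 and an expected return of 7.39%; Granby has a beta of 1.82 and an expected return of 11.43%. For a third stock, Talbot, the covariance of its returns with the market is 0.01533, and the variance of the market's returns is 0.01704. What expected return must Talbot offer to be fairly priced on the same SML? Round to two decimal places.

MRP = (11.43% − 7.39%) / (1.82 − 0.71) = 3.6396%
R_f = 7.39% − 0.71 × 3.6396% = 4.8059%
β_Talbot = Cov / Var(R_m) = 0.01533 / 0.01704 = 0.8996
E(R_Talbot) = R_f + β × MRP = 4.8059% + 0.8996 × 3.6396% = 8.08%

8.08%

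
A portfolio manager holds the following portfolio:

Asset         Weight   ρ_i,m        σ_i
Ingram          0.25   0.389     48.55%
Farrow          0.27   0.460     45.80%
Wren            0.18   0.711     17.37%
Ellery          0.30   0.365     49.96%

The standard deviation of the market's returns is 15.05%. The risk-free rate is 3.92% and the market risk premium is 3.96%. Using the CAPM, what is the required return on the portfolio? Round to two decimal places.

β_Ingram = 0.389 × 48.55% / 15.05% = 1.2549
β_Farrow = 0.460 × 45.80% / 15.05% = 1.3999
β_Wren = 0.711 × 17.37% / 15.05% = 0.8206
β_Ellery = 0.365 × 49.96% / 15.05% = 1.2117
β_P = Σ w_i β_i = 0.25×1.2549 + 0.27×1.3999 + 0.18×0.8206 + 0.30×1.2117 = 1.2029
E(R_P) = R_f + β_P × MRP = 3.92% + 1.2029 × 3.96% = 8.68%

8.68%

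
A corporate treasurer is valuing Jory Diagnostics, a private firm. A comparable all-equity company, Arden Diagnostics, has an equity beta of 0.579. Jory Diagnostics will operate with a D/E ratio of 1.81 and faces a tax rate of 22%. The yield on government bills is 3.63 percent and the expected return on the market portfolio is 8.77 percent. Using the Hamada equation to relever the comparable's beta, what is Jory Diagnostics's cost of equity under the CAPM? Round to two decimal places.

β_L = β_U × [1 + (1 − t)(D/E)] = 0.579 × [1 + (1 − 0.22) × 1.81]
    = 0.579 × [1 + 0.78 × 1.81] = 0.579 × 2.4118 = 1.3964
MRP = 8.77% − 3.63% = 5.14%
E(R) = R_f + β_L × MRP = 3.63% + 1.3964 × 5.14% = 10.81%

10.81%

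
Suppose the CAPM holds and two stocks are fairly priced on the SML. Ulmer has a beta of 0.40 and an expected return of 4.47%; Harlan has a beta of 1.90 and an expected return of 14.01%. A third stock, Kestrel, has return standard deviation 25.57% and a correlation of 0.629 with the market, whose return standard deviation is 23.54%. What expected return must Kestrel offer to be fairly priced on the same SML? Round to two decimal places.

6.27%

MRP = (14.01% − 4.47%) / (1.90 − 0.40) = 6.3600%
R_f = 4.47% − 0.40 × 6.3600% = 1.9260%
β_Kestrel = ρ·σ_i/σ_m = 0.629 × 25.57 / 23.54 = 0.6832
E(R_Kestrel) = R_f + β × MRP = 1.9260% + 0.6832 × 6.3600% = 6.27%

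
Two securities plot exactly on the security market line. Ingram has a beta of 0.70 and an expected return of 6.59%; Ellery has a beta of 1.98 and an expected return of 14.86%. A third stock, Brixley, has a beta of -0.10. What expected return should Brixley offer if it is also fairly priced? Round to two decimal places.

MRP (SML slope) = (14.86% − 6.59%) / (1.98 − 0.70) = 8.27% / 1.28 = 6.4609%
R_f (intercept) = 6.59% − 0.70 × 6.4609% = 2.0674%
E(R_Brixley) = R_f + β × MRP = 2.0674% + -0.10 × 6.4609% = 1.42%

1.42%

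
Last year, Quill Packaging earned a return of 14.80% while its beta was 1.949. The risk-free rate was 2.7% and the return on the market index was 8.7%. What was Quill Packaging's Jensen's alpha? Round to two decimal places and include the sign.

Market excess return = 8.7% − 2.7% = 6.00%
CAPM benchmark = R_f + β(R_m − R_f) = 2.7% + 1.949 × 6.0% = 14.3940%
α = actual − benchmark = 14.80% − 14.3940% = +0.41%

+0.41%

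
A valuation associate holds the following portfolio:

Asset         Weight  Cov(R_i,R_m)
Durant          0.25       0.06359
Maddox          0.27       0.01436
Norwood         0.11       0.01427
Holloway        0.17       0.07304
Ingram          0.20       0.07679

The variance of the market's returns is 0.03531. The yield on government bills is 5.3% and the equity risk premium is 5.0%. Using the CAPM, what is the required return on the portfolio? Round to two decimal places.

β_Durant = 0.06359 / 0.03531 = 1.8009
β_Maddox = 0.01436 / 0.03531 = 0.4067
β_Norwood = 0.01427 / 0.03531 = 0.4041
β_Holloway = 0.07304 / 0.03531 = 2.0685
β_Ingram = 0.07679 / 0.03531 = 2.1747
β_P = Σ w_i β_i = 0.25×1.8009 + 0.27×0.4067 + 0.11×0.4041 + 0.17×2.0685 + 0.20×2.1747 = 1.3911
E(R_P) = R_f + β_P × MRP = 5.3% + 1.3911 × 5.0% = 12.26%

12.26%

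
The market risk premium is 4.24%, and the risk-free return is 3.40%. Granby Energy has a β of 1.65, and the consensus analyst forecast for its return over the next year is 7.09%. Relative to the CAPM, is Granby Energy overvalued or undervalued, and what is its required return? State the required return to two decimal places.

Required return = R_f + β·MRP = 3.40% + 1.65 × 4.24% = 10.40%
Forecast 7.09% < required 10.40% → the stock plots below the SML → overvalued.

Overvalued; required return 10.40%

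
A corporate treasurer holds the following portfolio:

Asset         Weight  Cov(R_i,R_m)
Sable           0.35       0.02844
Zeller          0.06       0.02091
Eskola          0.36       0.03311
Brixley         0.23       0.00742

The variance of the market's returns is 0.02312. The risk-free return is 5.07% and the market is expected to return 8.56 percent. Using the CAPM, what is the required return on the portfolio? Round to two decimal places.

β_Sable = 0.02844 / 0.02312 = 1.2301
β_Zeller = 0.02091 / 0.02312 = 0.9044
β_Eskola = 0.03311 / 0.02312 = 1.4321
β_Brixley = 0.00742 / 0.02312 = 0.3209
β_P = Σ w_i β_i = 0.35×1.2301 + 0.06×0.9044 + 0.36×1.4321 + 0.23×0.3209 = 1.0742
MRP = 8.56% − 5.07% = 3.49%
E(R_P) = R_f + β_P × MRP = 5.07% + 1.0742 × 3.49% = 8.82%

8.82%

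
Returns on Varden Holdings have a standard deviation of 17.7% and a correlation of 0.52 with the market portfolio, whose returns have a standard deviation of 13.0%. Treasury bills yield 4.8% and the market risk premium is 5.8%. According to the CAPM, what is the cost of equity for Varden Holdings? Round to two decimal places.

β = ρ × σ_i / σ_m = 0.52 × 17.7% / 13.0% = 0.7080
E(R) = 4.8% + 0.7080 × 5.8% = 8.91%

8.91%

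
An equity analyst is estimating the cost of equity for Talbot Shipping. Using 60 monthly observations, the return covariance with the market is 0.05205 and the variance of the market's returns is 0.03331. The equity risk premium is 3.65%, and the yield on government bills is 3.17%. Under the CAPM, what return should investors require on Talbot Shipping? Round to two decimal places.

β = Cov(R_i, R_m) / Var(R_m) = 0.05205 / 0.03331 = 1.5626
E(R) = R_f + β × MRP = 3.17% + 1.5626 × 3.65% = 8.87%

8.87%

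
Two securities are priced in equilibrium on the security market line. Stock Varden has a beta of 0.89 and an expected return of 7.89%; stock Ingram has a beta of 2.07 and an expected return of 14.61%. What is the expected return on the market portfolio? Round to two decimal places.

8.52%

Both satisfy E(R) = R_f + β·MRP, so the slope of the SML is
MRP = (14.61% − 7.89%) / (2.07 − 0.89) = 6.72% / 1.18 = 5.6949%
R_f = E(R_Varden) − β_Varden·MRP = 7.89% − 0.89 × 5.6949% = 2.8215%
E(R_m) = R_f + MRP = 2.8215% + 5.6949% = 8.52%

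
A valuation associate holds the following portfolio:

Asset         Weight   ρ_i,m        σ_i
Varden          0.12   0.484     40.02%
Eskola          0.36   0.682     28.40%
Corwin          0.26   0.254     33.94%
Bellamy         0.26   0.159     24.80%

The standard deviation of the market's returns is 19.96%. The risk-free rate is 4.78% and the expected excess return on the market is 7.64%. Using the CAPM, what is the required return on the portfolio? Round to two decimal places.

β_Varden = 0.484 × 40.02% / 19.96% = 0.9704
β_Eskola = 0.682 × 28.40% / 19.96% = 0.9704
β_Corwin = 0.254 × 33.94% / 19.96% = 0.4319
β_Bellamy = 0.159 × 24.80% / 19.96% = 0.1976
β_P = Σ w_i β_i = 0.12×0.9704 + 0.36×0.9704 + 0.26×0.4319 + 0.26×0.1976 = 0.6295
E(R_P) = R_f + β_P × MRP = 4.78% + 0.6295 × 7.64% = 9.59%

9.59%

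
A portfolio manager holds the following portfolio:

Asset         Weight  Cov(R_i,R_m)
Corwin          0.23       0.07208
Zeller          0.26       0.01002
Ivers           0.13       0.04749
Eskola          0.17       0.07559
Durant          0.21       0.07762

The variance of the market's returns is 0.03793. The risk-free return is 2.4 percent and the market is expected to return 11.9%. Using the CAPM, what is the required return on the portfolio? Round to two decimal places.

16.05%

β_Corwin = 0.07208 / 0.03793 = 1.9003
β_Zeller = 0.01002 / 0.03793 = 0.2642
β_Ivers = 0.04749 / 0.03793 = 1.2520
β_Eskola = 0.07559 / 0.03793 = 1.9929
β_Durant = 0.07762 / 0.03793 = 2.0464
β_P = Σ w_i β_i = 0.23×1.9003 + 0.26×0.2642 + 0.13×1.2520 + 0.17×1.9929 + 0.21×2.0464 = 1.4371
MRP = 11.9% − 2.4% = 9.50%
E(R_P) = R_f + β_P × MRP = 2.4% + 1.4371 × 9.5% = 16.05%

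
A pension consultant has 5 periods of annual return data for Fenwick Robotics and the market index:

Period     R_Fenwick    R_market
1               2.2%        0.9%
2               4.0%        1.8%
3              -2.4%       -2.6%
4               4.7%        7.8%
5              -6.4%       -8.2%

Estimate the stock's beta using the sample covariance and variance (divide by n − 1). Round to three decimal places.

Mean R_i = (2.2 + 4.0 − 2.4 + 4.7 − 6.4) / 5 = 0.4200%
Mean R_m = (0.9 + 1.8 − 2.6 + 7.8 − 8.2) / 5 = -0.0600%
Σ(R_i − R̄_i)(R_m − R̄_m) = 104.6860  ⇒  Cov = 104.6860 / 4 = 26.1715
Σ(R_m − R̄_m)² = 138.8720  ⇒  Var(R_m) = 138.8720 / 4 = 34.7180
β = Cov / Var(R_m) = 26.1715 / 34.7180 = 0.7538

0.754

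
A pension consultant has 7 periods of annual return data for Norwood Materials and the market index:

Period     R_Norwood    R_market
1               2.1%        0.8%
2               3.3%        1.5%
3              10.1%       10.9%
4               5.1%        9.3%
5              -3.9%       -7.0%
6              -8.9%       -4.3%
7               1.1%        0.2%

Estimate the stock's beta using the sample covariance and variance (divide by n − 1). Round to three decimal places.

0.838

Mean R_i = (2.1 + 3.3 + 10.1 + 5.1 − 3.9 − 8.9 + 1.1) / 7 = 1.2714%
Mean R_m = (0.8 + 1.5 + 10.9 + 9.3 − 7.0 − 4.3 + 0.2) / 7 = 1.6286%
Σ(R_i − R̄_i)(R_m − R̄_m) = 215.4457  ⇒  Cov = 215.4457 / 6 = 35.9076
Σ(R_m − R̄_m)² = 257.1543  ⇒  Var(R_m) = 257.1543 / 6 = 42.8591
β = Cov / Var(R_m) = 35.9076 / 42.8591 = 0.8378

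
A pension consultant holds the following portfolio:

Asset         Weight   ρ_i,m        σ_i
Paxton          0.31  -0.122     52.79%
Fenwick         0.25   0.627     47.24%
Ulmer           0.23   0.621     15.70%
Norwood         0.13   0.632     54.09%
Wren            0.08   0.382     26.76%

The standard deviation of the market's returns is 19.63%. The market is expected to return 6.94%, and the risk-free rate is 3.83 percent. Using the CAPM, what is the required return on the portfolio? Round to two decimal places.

5.88%

β_Paxton = -0.122 × 52.79% / 19.63% = -0.3281
β_Fenwick = 0.627 × 47.24% / 19.63% = 1.5089
β_Ulmer = 0.621 × 15.70% / 19.63% = 0.4967
β_Norwood = 0.632 × 54.09% / 19.63% = 1.7415
β_Wren = 0.382 × 26.76% / 19.63% = 0.5207
β_P = Σ w_i β_i = 0.31×-0.3281 + 0.25×1.5089 + 0.23×0.4967 + 0.13×1.7415 + 0.08×0.5207 = 0.6578
MRP = 6.94% − 3.83% = 3.11%
E(R_P) = R_f + β_P × MRP = 3.83% + 0.6578 × 3.11% = 5.88%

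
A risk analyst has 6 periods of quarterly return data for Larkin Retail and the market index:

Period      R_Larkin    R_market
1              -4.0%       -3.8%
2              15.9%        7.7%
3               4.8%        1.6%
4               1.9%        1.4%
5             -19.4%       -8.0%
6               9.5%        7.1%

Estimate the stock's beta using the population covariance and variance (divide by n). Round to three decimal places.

1.939

Mean R_i = (-4.0 + 15.9 + 4.8 + 1.9 − 19.4 + 9.5) / 6 = 1.4500%
Mean R_m = (-3.8 + 7.7 + 1.6 + 1.4 − 8.0 + 7.1) / 6 = 1.0000%
Σ(R_i − R̄_i)(R_m − R̄_m) = 361.9200  ⇒  Cov = 361.9200 / 6 = 60.3200
Σ(R_m − R̄_m)² = 186.6600  ⇒  Var(R_m) = 186.6600 / 6 = 31.1100
β = Cov / Var(R_m) = 60.3200 / 31.1100 = 1.9389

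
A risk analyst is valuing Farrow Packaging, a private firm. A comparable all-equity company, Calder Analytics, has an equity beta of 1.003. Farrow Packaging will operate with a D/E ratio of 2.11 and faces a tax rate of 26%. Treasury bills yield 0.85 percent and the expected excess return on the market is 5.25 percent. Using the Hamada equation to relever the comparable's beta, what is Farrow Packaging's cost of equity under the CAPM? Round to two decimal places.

β_L = β_U × [1 + (1 − t)(D/E)] = 1.003 × [1 + (1 − 0.26) × 2.11]
    = 1.003 × [1 + 0.74 × 2.11] = 1.003 × 2.5614 = 2.5691
E(R) = R_f + β_L × MRP = 0.85% + 2.5691 × 5.25% = 14.34%

14.34%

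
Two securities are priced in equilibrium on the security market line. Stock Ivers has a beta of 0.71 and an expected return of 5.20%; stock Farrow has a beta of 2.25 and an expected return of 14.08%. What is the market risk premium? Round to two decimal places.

Both satisfy E(R) = R_f + β·MRP, so the slope of the SML is
MRP = (14.08% − 5.20%) / (2.25 − 0.71) = 8.88% / 1.54 = 5.7662%

5.77%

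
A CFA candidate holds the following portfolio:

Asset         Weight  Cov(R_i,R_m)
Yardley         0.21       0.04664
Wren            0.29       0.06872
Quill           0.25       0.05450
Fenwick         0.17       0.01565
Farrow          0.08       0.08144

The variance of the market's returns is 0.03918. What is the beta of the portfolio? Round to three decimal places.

1.341

β_Yardley = 0.04664 / 0.03918 = 1.1904
β_Wren = 0.06872 / 0.03918 = 1.7540
β_Quill = 0.05450 / 0.03918 = 1.3910
β_Fenwick = 0.01565 / 0.03918 = 0.3994
β_Farrow = 0.08144 / 0.03918 = 2.0786
β_P = Σ w_i β_i = 0.21×1.1904 + 0.29×1.7540 + 0.25×1.3910 + 0.17×0.3994 + 0.08×2.0786 = 1.3406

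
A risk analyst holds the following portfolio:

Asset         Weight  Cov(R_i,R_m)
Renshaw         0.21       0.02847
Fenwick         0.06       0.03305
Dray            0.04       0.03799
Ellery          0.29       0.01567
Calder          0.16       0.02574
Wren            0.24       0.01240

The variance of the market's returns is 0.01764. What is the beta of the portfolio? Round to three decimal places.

β_Renshaw = 0.02847 / 0.01764 = 1.6139
β_Fenwick = 0.03305 / 0.01764 = 1.8736
β_Dray = 0.03799 / 0.01764 = 2.1536
β_Ellery = 0.01567 / 0.01764 = 0.8883
β_Calder = 0.02574 / 0.01764 = 1.4592
β_Wren = 0.01240 / 0.01764 = 0.7029
β_P = Σ w_i β_i = 0.21×1.6139 + 0.06×1.8736 + 0.04×2.1536 + 0.29×0.8883 + 0.16×1.4592 + 0.24×0.7029 = 1.1973

1.197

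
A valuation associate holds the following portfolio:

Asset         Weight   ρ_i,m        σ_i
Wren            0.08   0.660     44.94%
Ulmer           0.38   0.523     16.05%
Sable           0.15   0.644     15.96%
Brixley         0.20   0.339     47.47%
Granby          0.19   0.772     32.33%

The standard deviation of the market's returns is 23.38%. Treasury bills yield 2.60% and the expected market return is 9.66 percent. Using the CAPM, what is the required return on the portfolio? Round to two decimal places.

β_Wren = 0.660 × 44.94% / 23.38% = 1.2686
β_Ulmer = 0.523 × 16.05% / 23.38% = 0.3590
β_Sable = 0.644 × 15.96% / 23.38% = 0.4396
β_Brixley = 0.339 × 47.47% / 23.38% = 0.6883
β_Granby = 0.772 × 32.33% / 23.38% = 1.0675
β_P = Σ w_i β_i = 0.08×1.2686 + 0.38×0.3590 + 0.15×0.4396 + 0.20×0.6883 + 0.19×1.0675 = 0.6443
MRP = 9.66% − 2.60% = 7.06%
E(R_P) = R_f + β_P × MRP = 2.60% + 0.6443 × 7.06% = 7.15%

7.15%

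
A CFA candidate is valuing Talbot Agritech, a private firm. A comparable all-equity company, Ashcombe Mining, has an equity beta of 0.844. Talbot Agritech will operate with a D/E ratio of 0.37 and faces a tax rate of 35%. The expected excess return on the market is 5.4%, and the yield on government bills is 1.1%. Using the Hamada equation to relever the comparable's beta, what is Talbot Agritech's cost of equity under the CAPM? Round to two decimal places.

6.75%

β_L = β_U × [1 + (1 − t)(D/E)] = 0.844 × [1 + (1 − 0.35) × 0.37]
    = 0.844 × [1 + 0.65 × 0.37] = 0.844 × 1.2405 = 1.0470
E(R) = R_f + β_L × MRP = 1.1% + 1.0470 × 5.4% = 6.75%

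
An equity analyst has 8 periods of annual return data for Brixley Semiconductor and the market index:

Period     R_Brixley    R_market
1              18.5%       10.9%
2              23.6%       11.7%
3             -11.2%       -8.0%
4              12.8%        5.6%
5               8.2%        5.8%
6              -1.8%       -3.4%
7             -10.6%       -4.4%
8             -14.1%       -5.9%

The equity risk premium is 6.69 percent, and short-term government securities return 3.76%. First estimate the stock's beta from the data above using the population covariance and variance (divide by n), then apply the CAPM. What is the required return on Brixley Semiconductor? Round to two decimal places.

Mean R_i = (18.5 + 23.6 − 11.2 + 12.8 + 8.2 − 1.8 − 10.6 − 14.1) / 8 = 3.1750%
Mean R_m = (10.9 + 11.7 − 8.0 + 5.6 + 5.8 − 3.4 − 4.4 − 5.9) / 8 = 1.5375%
Σ(R_i − R̄_i)(R_m − R̄_m) = 783.5075  ⇒  Cov = 783.5075 / 8 = 97.9384
Σ(R_m − R̄_m)² = 431.5188  ⇒  Var(R_m) = 431.5188 / 8 = 53.9399
β = Cov / Var(R_m) = 97.9384 / 53.9399 = 1.8157
E(R) = R_f + β × MRP = 3.76% + 1.8157 × 6.69% = 15.91%

15.91%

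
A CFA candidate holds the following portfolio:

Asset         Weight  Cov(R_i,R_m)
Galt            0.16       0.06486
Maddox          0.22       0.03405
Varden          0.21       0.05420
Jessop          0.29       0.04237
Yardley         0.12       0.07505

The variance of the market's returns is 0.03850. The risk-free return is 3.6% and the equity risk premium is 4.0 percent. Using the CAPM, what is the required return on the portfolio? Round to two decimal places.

8.85%

β_Galt = 0.06486 / 0.03850 = 1.6847
β_Maddox = 0.03405 / 0.03850 = 0.8844
β_Varden = 0.05420 / 0.03850 = 1.4078
β_Jessop = 0.04237 / 0.03850 = 1.1005
β_Yardley = 0.07505 / 0.03850 = 1.9494
β_P = Σ w_i β_i = 0.16×1.6847 + 0.22×0.8844 + 0.21×1.4078 + 0.29×1.1005 + 0.12×1.9494 = 1.3128
E(R_P) = R_f + β_P × MRP = 3.6% + 1.3128 × 4.0% = 8.85%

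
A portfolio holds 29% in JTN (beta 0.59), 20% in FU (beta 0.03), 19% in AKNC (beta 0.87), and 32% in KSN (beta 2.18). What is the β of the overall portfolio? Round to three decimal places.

β_P = Σ w_i β_i = 0.29×0.59 + 0.20×0.03 + 0.19×0.87 + 0.32×2.18 = 1.0400

1.040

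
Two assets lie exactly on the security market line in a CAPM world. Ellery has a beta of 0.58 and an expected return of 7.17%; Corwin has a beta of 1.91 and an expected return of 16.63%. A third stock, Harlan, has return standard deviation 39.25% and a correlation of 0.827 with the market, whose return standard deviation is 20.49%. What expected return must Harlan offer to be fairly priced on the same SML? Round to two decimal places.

14.31%

MRP = (16.63% − 7.17%) / (1.91 − 0.58) = 7.1128%
R_f = 7.17% − 0.58 × 7.1128% = 3.0446%
β_Harlan = ρ·σ_i/σ_m = 0.827 × 39.25 / 20.49 = 1.5842
E(R_Harlan) = R_f + β × MRP = 3.0446% + 1.5842 × 7.1128% = 14.31%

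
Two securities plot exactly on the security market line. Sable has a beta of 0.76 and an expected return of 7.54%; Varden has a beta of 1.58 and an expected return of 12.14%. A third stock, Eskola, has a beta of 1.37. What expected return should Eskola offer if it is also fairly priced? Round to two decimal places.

10.96%

MRP (SML slope) = (12.14% − 7.54%) / (1.58 − 0.76) = 4.60% / 0.82 = 5.6098%
R_f (intercept) = 7.54% − 0.76 × 5.6098% = 3.2766%
E(R_Eskola) = R_f + β × MRP = 3.2766% + 1.37 × 5.6098% = 10.96%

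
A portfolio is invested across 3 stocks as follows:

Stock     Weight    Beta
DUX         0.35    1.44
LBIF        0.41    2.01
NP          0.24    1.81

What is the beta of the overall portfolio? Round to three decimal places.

β_P = Σ w_i β_i = 0.35×1.44 + 0.41×2.01 + 0.24×1.81 = 1.7625

1.763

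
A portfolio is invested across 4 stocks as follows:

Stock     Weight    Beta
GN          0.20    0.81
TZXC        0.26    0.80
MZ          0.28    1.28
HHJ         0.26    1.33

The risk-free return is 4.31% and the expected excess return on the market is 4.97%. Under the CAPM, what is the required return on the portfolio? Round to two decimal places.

β_P = Σ w_i β_i = 0.20×0.81 + 0.26×0.80 + 0.28×1.28 + 0.26×1.33 = 1.0742
E(R_P) = R_f + β_P × MRP = 4.31% + 1.0742 × 4.97% = 9.65%

9.65%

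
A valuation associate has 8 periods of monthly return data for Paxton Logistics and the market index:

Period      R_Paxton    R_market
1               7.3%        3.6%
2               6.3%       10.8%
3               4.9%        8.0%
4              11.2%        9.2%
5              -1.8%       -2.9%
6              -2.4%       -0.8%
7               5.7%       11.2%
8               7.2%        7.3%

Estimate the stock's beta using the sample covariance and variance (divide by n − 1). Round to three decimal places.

Mean R_i = (7.3 + 6.3 + 4.9 + 11.2 − 1.8 − 2.4 + 5.7 + 7.2) / 8 = 4.8000%
Mean R_m = (3.6 + 10.8 + 8.0 + 9.2 − 2.9 − 0.8 + 11.2 + 7.3) / 8 = 5.8000%
Σ(R_i − R̄_i)(R_m − R̄_m) = 137.3800  ⇒  Cov = 137.3800 / 7 = 19.6257
Σ(R_m − R̄_m)² = 196.9000  ⇒  Var(R_m) = 196.9000 / 7 = 28.1286
β = Cov / Var(R_m) = 19.6257 / 28.1286 = 0.6977

0.698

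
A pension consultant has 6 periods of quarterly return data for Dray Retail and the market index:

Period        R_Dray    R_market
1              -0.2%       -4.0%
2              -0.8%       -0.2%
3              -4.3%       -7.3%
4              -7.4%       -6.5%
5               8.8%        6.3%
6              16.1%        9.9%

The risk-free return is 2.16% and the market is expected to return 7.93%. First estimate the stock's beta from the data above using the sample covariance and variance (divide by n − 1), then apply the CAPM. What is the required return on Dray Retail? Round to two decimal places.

9.09%

Mean R_i = (-0.2 − 0.8 − 4.3 − 7.4 + 8.8 + 16.1) / 6 = 2.0333%
Mean R_m = (-4.0 − 0.2 − 7.3 − 6.5 + 6.3 + 9.9) / 6 = -0.3000%
Σ(R_i − R̄_i)(R_m − R̄_m) = 298.9400  ⇒  Cov = 298.9400 / 5 = 59.7880
Σ(R_m − R̄_m)² = 248.7400  ⇒  Var(R_m) = 248.7400 / 5 = 49.7480
β = Cov / Var(R_m) = 59.7880 / 49.7480 = 1.2018
MRP = 7.93% − 2.16% = 5.77%
E(R) = R_f + β × MRP = 2.16% + 1.2018 × 5.77% = 9.09%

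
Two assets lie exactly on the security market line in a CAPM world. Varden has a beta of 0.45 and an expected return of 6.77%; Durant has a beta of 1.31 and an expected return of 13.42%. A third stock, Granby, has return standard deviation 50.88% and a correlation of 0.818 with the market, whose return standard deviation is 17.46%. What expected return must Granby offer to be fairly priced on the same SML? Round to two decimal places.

MRP = (13.42% − 6.77%) / (1.31 − 0.45) = 7.7326%
R_f = 6.77% − 0.45 × 7.7326% = 3.2903%
β_Granby = ρ·σ_i/σ_m = 0.818 × 50.88 / 17.46 = 2.3837
E(R_Granby) = R_f + β × MRP = 3.2903% + 2.3837 × 7.7326% = 21.72%

21.72%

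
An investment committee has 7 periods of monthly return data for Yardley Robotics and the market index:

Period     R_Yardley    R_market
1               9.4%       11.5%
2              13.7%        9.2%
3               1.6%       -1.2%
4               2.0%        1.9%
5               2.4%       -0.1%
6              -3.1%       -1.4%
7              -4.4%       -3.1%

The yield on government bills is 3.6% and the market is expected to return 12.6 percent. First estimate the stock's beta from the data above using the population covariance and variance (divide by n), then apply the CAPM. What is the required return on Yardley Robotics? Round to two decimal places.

13.01%

Mean R_i = (9.4 + 13.7 + 1.6 + 2.0 + 2.4 − 3.1 − 4.4) / 7 = 3.0857%
Mean R_m = (11.5 + 9.2 − 1.2 + 1.9 − 0.1 − 1.4 − 3.1) / 7 = 2.4000%
Σ(R_i − R̄_i)(R_m − R̄_m) = 201.9200  ⇒  Cov = 201.9200 / 7 = 28.8457
Σ(R_m − R̄_m)² = 193.2000  ⇒  Var(R_m) = 193.2000 / 7 = 27.6000
β = Cov / Var(R_m) = 28.8457 / 27.6000 = 1.0451
MRP = 12.6% − 3.6% = 9.00%
E(R) = R_f + β × MRP = 3.6% + 1.0451 × 9.0% = 13.01%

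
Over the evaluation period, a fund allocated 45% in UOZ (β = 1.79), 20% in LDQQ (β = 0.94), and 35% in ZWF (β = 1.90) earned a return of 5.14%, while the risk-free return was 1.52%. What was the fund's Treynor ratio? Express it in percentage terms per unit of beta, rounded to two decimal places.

β_P = 0.45×1.79 + 0.20×0.94 + 0.35×1.90 = 1.6585
Treynor = (R_P − R_f) / β_P = (5.14% − 1.52%) / 1.6585 = 3.62% / 1.6585 = 2.18%

2.18%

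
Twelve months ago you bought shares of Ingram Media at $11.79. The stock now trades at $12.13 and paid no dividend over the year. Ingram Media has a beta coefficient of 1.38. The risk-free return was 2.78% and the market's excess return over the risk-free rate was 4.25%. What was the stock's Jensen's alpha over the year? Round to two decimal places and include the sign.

-5.76%

Realised HPR = (P1 + D1 − P0) / P0 = (12.13 + 0.00 − 11.79) / 11.79 = 0.34 / 11.79 = 2.8838%
CAPM required = R_f + β·MRP = 2.78% + 1.38 × 4.25% = 8.6450%
α = realised − required = 2.8838% − 8.6450% = -5.76%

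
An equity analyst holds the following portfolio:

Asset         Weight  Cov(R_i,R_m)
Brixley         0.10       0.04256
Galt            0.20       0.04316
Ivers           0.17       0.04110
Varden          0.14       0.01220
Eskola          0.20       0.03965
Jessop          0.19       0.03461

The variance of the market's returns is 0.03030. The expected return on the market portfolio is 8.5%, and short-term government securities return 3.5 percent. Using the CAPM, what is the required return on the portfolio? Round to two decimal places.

β_Brixley = 0.04256 / 0.03030 = 1.4046
β_Galt = 0.04316 / 0.03030 = 1.4244
β_Ivers = 0.04110 / 0.03030 = 1.3564
β_Varden = 0.01220 / 0.03030 = 0.4026
β_Eskola = 0.03965 / 0.03030 = 1.3086
β_Jessop = 0.03461 / 0.03030 = 1.1422
β_P = Σ w_i β_i = 0.10×1.4046 + 0.20×1.4244 + 0.17×1.3564 + 0.14×0.4026 + 0.20×1.3086 + 0.19×1.1422 = 1.1910
MRP = 8.5% − 3.5% = 5.00%
E(R_P) = R_f + β_P × MRP = 3.5% + 1.1910 × 5.0% = 9.46%

9.46%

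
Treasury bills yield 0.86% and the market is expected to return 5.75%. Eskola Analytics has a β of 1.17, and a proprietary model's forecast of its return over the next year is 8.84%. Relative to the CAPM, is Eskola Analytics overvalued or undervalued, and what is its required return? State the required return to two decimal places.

Undervalued; required return 6.58%

MRP = 5.75% − 0.86% = 4.89%
Required return = R_f + β·MRP = 0.86% + 1.17 × 4.89% = 6.58%
Forecast 8.84% > required 6.58% → the stock plots above the SML → undervalued.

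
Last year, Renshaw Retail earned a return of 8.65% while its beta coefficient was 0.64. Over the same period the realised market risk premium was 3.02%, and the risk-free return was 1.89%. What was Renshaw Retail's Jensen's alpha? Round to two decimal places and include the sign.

CAPM benchmark = R_f + β(R_m − R_f) = 1.89% + 0.64 × 3.02% = 3.8228%
α = actual − benchmark = 8.65% − 3.8228% = +4.83%

+4.83%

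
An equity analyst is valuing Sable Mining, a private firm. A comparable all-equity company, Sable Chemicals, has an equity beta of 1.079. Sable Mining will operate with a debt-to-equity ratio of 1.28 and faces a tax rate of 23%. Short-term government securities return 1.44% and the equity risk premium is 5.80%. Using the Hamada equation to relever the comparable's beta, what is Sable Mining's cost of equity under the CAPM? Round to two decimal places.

13.87%

β_L = β_U × [1 + (1 − t)(D/E)] = 1.079 × [1 + (1 − 0.23) × 1.28]
    = 1.079 × [1 + 0.77 × 1.28] = 1.079 × 1.9856 = 2.1425
E(R) = R_f + β_L × MRP = 1.44% + 2.1425 × 5.80% = 13.87%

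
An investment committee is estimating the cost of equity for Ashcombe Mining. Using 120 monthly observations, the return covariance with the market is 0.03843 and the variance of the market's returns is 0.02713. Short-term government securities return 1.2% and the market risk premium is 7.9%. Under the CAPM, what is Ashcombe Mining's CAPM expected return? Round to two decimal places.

β = Cov(R_i, R_m) / Var(R_m) = 0.03843 / 0.02713 = 1.4165
E(R) = R_f + β × MRP = 1.2% + 1.4165 × 7.9% = 12.39%

12.39%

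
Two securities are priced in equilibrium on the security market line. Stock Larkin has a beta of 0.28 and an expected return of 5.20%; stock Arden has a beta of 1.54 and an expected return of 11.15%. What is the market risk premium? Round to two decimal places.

Both satisfy E(R) = R_f + β·MRP, so the slope of the SML is
MRP = (11.15% − 5.20%) / (1.54 − 0.28) = 5.95% / 1.26 = 4.7222%

4.72%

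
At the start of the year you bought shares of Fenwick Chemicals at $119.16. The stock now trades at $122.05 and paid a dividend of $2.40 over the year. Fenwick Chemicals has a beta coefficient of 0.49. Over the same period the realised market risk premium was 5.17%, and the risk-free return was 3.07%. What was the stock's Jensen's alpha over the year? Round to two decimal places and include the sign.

Realised HPR = (P1 + D1 − P0) / P0 = (122.05 + 2.40 − 119.16) / 119.16 = 5.29 / 119.16 = 4.4394%
CAPM required = R_f + β·MRP = 3.07% + 0.49 × 5.17% = 5.6033%
α = realised − required = 4.4394% − 5.6033% = -1.16%

-1.16%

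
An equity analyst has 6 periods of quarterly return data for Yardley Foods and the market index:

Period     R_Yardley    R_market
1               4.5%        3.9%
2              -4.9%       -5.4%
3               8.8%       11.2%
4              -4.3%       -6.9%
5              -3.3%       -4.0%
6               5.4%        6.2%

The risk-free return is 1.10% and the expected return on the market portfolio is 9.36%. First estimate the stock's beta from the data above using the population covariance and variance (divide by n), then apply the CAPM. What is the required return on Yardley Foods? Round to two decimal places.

7.70%

Mean R_i = (4.5 − 4.9 + 8.8 − 4.3 − 3.3 + 5.4) / 6 = 1.0333%
Mean R_m = (3.9 − 5.4 + 11.2 − 6.9 − 4.0 + 6.2) / 6 = 0.8333%
Σ(R_i − R̄_i)(R_m − R̄_m) = 213.7533  ⇒  Cov = 213.7533 / 6 = 35.6256
Σ(R_m − R̄_m)² = 267.6933  ⇒  Var(R_m) = 267.6933 / 6 = 44.6156
β = Cov / Var(R_m) = 35.6256 / 44.6156 = 0.7985
MRP = 9.36% − 1.10% = 8.26%
E(R) = R_f + β × MRP = 1.10% + 0.7985 × 8.26% = 7.70%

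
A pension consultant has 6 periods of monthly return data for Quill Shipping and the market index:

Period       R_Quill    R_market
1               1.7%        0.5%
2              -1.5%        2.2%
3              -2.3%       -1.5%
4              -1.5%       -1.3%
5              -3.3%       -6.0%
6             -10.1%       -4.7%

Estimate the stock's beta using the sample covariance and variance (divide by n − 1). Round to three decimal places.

Mean R_i = (1.7 − 1.5 − 2.3 − 1.5 − 3.3 − 10.1) / 6 = -2.8333%
Mean R_m = (0.5 + 2.2 − 1.5 − 1.3 − 6.0 − 4.7) / 6 = -1.8000%
Σ(R_i − R̄_i)(R_m − R̄_m) = 39.6200  ⇒  Cov = 39.6200 / 5 = 7.9240
Σ(R_m − R̄_m)² = 47.6800  ⇒  Var(R_m) = 47.6800 / 5 = 9.5360
β = Cov / Var(R_m) = 7.9240 / 9.5360 = 0.8310

0.831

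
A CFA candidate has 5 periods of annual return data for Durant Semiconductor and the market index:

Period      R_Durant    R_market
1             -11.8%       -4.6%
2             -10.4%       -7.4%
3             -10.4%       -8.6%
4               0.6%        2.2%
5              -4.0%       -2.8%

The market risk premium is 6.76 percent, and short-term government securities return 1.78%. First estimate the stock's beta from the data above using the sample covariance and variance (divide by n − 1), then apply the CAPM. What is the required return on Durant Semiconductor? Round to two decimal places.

Mean R_i = (-11.8 − 10.4 − 10.4 + 0.6 − 4.0) / 5 = -7.2000%
Mean R_m = (-4.6 − 7.4 − 8.6 + 2.2 − 2.8) / 5 = -4.2400%
Σ(R_i − R̄_i)(R_m − R̄_m) = 80.5600  ⇒  Cov = 80.5600 / 4 = 20.1400
Σ(R_m − R̄_m)² = 72.6720  ⇒  Var(R_m) = 72.6720 / 4 = 18.1680
β = Cov / Var(R_m) = 20.1400 / 18.1680 = 1.1085
E(R) = R_f + β × MRP = 1.78% + 1.1085 × 6.76% = 9.27%

9.27%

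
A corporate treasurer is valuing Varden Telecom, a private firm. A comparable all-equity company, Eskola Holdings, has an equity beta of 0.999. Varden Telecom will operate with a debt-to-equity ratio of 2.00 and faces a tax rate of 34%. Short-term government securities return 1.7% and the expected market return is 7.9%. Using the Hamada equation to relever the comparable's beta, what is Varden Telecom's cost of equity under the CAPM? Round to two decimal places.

16.07%

β_L = β_U × [1 + (1 − t)(D/E)] = 0.999 × [1 + (1 − 0.34) × 2.00]
    = 0.999 × [1 + 0.66 × 2.00] = 0.999 × 2.3200 = 2.3177
MRP = 7.9% − 1.7% = 6.20%
E(R) = R_f + β_L × MRP = 1.7% + 2.3177 × 6.2% = 16.07%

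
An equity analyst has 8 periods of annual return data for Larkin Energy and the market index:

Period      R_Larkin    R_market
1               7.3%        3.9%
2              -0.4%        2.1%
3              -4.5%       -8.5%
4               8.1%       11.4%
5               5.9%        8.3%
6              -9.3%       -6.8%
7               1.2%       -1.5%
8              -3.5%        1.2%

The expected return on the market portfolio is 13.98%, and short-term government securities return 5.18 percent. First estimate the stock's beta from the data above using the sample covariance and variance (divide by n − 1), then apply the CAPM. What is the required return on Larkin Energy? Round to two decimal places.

Mean R_i = (7.3 − 0.4 − 4.5 + 8.1 + 5.9 − 9.3 + 1.2 − 3.5) / 8 = 0.6000%
Mean R_m = (3.9 + 2.1 − 8.5 + 11.4 + 8.3 − 6.8 − 1.5 + 1.2) / 8 = 1.2625%
Σ(R_i − R̄_i)(R_m − R̄_m) = 258.3700  ⇒  Cov = 258.3700 / 7 = 36.9100
Σ(R_m − R̄_m)² = 327.8988  ⇒  Var(R_m) = 327.8988 / 7 = 46.8427
β = Cov / Var(R_m) = 36.9100 / 46.8427 = 0.7880
MRP = 13.98% − 5.18% = 8.80%
E(R) = R_f + β × MRP = 5.18% + 0.7880 × 8.80% = 12.11%

12.11%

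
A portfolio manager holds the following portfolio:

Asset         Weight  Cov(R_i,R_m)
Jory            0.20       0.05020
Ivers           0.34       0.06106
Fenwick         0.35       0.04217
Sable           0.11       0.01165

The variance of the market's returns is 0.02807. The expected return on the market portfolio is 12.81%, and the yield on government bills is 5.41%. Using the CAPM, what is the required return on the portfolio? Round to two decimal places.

17.76%

β_Jory = 0.05020 / 0.02807 = 1.7884
β_Ivers = 0.06106 / 0.02807 = 2.1753
β_Fenwick = 0.04217 / 0.02807 = 1.5023
β_Sable = 0.01165 / 0.02807 = 0.4150
β_P = Σ w_i β_i = 0.20×1.7884 + 0.34×2.1753 + 0.35×1.5023 + 0.11×0.4150 = 1.6687
MRP = 12.81% − 5.41% = 7.40%
E(R_P) = R_f + β_P × MRP = 5.41% + 1.6687 × 7.40% = 17.76%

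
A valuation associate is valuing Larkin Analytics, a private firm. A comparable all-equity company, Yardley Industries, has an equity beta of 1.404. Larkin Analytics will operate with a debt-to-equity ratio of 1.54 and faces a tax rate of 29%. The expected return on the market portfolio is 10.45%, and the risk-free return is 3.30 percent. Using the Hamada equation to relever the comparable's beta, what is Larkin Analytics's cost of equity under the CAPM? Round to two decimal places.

24.31%

β_L = β_U × [1 + (1 − t)(D/E)] = 1.404 × [1 + (1 − 0.29) × 1.54]
    = 1.404 × [1 + 0.71 × 1.54] = 1.404 × 2.0934 = 2.9391
MRP = 10.45% − 3.30% = 7.15%
E(R) = R_f + β_L × MRP = 3.30% + 2.9391 × 7.15% = 24.31%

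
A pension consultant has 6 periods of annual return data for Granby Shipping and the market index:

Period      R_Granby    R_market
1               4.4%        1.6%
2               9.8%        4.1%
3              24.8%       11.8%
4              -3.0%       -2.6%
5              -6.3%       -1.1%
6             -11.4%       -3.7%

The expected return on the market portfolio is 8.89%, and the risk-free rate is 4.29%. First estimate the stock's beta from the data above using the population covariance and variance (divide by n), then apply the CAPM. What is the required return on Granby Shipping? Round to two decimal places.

Mean R_i = (4.4 + 9.8 + 24.8 − 3.0 − 6.3 − 11.4) / 6 = 3.0500%
Mean R_m = (1.6 + 4.1 + 11.8 − 2.6 − 1.1 − 3.7) / 6 = 1.6833%
Σ(R_i − R̄_i)(R_m − R̄_m) = 365.9650  ⇒  Cov = 365.9650 / 6 = 60.9942
Σ(R_m − R̄_m)² = 163.2683  ⇒  Var(R_m) = 163.2683 / 6 = 27.2114
β = Cov / Var(R_m) = 60.9942 / 27.2114 = 2.2415
MRP = 8.89% − 4.29% = 4.60%
E(R) = R_f + β × MRP = 4.29% + 2.2415 × 4.60% = 14.60%

14.60%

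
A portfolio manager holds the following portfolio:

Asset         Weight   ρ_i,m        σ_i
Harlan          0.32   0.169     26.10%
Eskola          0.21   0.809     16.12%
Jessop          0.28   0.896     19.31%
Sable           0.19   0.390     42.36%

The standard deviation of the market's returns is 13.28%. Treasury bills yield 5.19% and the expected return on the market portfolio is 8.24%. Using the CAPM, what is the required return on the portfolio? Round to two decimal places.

7.98%

β_Harlan = 0.169 × 26.10% / 13.28% = 0.3321
β_Eskola = 0.809 × 16.12% / 13.28% = 0.9820
β_Jessop = 0.896 × 19.31% / 13.28% = 1.3028
β_Sable = 0.390 × 42.36% / 13.28% = 1.2440
β_P = Σ w_i β_i = 0.32×0.3321 + 0.21×0.9820 + 0.28×1.3028 + 0.19×1.2440 = 0.9136
MRP = 8.24% − 5.19% = 3.05%
E(R_P) = R_f + β_P × MRP = 5.19% + 0.9136 × 3.05% = 7.98%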